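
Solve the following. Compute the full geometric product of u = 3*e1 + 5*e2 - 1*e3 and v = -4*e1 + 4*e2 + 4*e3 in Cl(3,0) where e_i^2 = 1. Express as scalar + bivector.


In Cl(3,0): e_i^2 = 1, e_ie_j = -e_je_i for i != j.
Scalar part = u . v = 3*(-4) + 5*4 + (-1)*4
= -12 + 20 + (-4) = 4
e12 coeff = 3*4 - 5*(-4) = 12 - (-20) = 32
e13 coeff = 3*4 - (-1)*(-4) = 12 - 4 = 8
e23 coeff = 5*4 - (-1)*4 = 20 - (-4) = 24
uv = 4 + 32*e12 + 8*e13 + 24*e23


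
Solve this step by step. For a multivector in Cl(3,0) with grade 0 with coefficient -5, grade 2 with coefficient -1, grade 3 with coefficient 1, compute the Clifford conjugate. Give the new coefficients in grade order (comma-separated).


Clifford conjugate sign for grade k: (-1)^(k(k+1)/2)
Grade 0: (-1)^(0*1/2) = (-1)^0 = 1, coeff -5 -> -5
Grade 2: (-1)^(2*3/2) = (-1)^3 = -1, coeff -1 -> 1
Grade 3: (-1)^(3*4/2) = (-1)^6 = 1, coeff 1 -> 1
Conjugated coefficients: -5, 1, 1


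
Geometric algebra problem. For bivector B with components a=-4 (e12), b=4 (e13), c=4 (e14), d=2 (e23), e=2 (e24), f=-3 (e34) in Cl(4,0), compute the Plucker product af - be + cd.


Plucker relation: af - be + cd
a*f = (-4)*(-3) = 12
b*e = 4*2 = 8
c*d = 4*2 = 8
af - be + cd = 12 - 8 + 8
= 12


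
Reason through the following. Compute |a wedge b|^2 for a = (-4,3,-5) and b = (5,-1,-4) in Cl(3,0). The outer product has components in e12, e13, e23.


a wedge b = (a1*b2 - a2*b1)*e12 + (a1*b3 - a3*b1)*e13 + (a2*b3 - a3*b2)*e23
e12 coeff: (-4)*(-1) - 3*5 = 4 - 15 = -11
e13 coeff: (-4)*(-4) - (-5)*5 = 16 - (-25) = 41
e23 coeff: 3*(-4) - (-5)*(-1) = -12 - 5 = -17
|a wedge b|^2 = (-11)^2 + 41^2 + (-17)^2
= 121 + 1681 + 289
= 2091


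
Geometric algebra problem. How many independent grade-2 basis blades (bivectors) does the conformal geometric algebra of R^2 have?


The conformal model of R^2 uses Cl(3,1) with m = 2 + 2 = 4 generators.
Number of grade-2 blades = C(m, 2) = C(4, 2)
= 4*3/2 = 6


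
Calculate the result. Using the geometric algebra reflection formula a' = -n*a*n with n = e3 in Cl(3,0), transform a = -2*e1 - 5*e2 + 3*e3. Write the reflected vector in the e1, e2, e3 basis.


Reflection formula: a' = -n*a*n, with n = e3 (unit vector, n^2 = 1).
For reflection through hyperplane perp to e3:
The component along e3 flips sign, others stay.
a = (-2, -5, 3)
a' = (-2, -5, -3)
a' = -2*e1 - 5*e2 - 3*e3


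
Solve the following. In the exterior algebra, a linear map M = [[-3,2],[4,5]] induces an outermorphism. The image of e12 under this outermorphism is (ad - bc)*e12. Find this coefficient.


The outermorphism of a linear map f sends e1^e2 to f(e1)^f(e2).
f(e1) = -3*e1 + 4*e2
f(e2) = 2*e1 + 5*e2
f(e1) ^ f(e2) = (-3*e1 + 4*e2) ^ (2*e1 + 5*e2)
= (-3)*5*e12 + 4*2*e21
= (-15 - 8)*e12
= -23*e12
Coefficient = -23


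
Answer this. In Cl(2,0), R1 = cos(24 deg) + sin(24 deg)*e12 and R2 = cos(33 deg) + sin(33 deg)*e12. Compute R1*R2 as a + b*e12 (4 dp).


Same-plane rotors commute and their half-angles add:
R1*R2 = cos(a1 + a2) + sin(a1 + a2)*e12.
a1 + a2 = 24 + 33 = 57 deg
cos(57 deg) = 0.5446
sin(57 deg) = 0.8387
R1*R2 = 0.5446 + 0.8387*e12


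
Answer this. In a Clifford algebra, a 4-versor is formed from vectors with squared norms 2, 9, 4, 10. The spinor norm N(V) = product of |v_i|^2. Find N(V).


Spinor norm N(V) = |v1|^2 * |v2|^2 * ... * |v4|^2
= 2 * 9 * 4 * 10
Running product: 2, 18, 72, 720
N(V) = 720


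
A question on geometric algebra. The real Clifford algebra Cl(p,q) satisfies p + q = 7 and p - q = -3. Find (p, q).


We need p + q = 7 and p - q = -3.
Adding: 2p = 7 + (-3) = 4, so p = 2.
Then q = 7 - 2 = 5.
(p, q) = (2, 5)


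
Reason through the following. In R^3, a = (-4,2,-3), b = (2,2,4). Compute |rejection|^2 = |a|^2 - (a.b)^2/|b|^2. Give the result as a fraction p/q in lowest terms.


|a|^2 = (-4)^2 + 2^2 + (-3)^2 = 29
|b|^2 = 2^2 + 2^2 + 4^2 = 24
a . b = (-4)*2 + 2*2 + (-3)*4 = -16
(a.b)^2 = (-16)^2 = 256
|rej|^2 = 29 - 256/24
= (696 - 256)/24
= 440/24
In lowest terms: 55/3


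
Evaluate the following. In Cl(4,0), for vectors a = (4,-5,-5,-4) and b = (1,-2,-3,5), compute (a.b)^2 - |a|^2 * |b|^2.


a . b = 4*1 + (-5)*(-2) + (-5)*(-3) + (-4)*5
= 4 + 10 + 15 + (-20) = 9
|a|^2 = 4^2 + (-5)^2 + (-5)^2 + (-4)^2 = 82
|b|^2 = 1^2 + (-2)^2 + (-3)^2 + 5^2 = 39
(a.b)^2 = 9^2 = 81
|a|^2 * |b|^2 = 82 * 39 = 3198
Result = 81 - 3198 = -3117


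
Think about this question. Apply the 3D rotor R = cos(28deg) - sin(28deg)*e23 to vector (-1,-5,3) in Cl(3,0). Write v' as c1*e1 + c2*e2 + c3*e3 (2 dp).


Rotor R = cos(28deg) - sin(28deg)*e23
Rotation angle theta = 2 * 28 = 56 degrees in the e23 plane (e2 -> e3).
The component perpendicular to the plane (e1) is invariant: v'_1 = v1 = -1.00
cos(56deg) = 0.5592, sin(56deg) = 0.8290
v'_2 = v2*cos(theta) - v3*sin(theta) = -5*0.5592 - 3*0.8290 = -5.28
v'_3 = v2*sin(theta) + v3*cos(theta) = -5*0.8290 + 3*0.5592 = -2.47
v' = -1.00*e1 - 5.28*e2 - 2.47*e3


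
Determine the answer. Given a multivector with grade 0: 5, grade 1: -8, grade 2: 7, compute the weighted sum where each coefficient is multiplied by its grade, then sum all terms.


Grade-weighted sum = sum of grade_k * coefficient_k
0*5 = 0
1*(-8) = -8
2*7 = 14
Total = 0 + (-8) + 14 = 6


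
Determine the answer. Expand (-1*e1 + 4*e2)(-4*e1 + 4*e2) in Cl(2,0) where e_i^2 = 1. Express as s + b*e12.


Expand: (-1*e1 + 4*e2)(-4*e1 + 4*e2)
= (-1)*(-4)*e1e1 + (-1)*4*e1e2 + 4*(-4)*e2e1 + 4*4*e2e2
Using e1^2 = e2^2 = 1, e2e1 = -e1e2:
Scalar part s = (-1)*(-4) + 4*4 = 4 + 16 = 20
Bivector part b = (-1)*4 - 4*(-4) = -4 - (-16) = 12
uv = 20 + 12*e12


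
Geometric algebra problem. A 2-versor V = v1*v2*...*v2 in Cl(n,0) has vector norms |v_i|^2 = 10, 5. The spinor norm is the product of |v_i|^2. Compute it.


Spinor norm N(V) = |v1|^2 * |v2|^2 * ... * |v2|^2
= 10 * 5
Running product: 10, 50
N(V) = 50


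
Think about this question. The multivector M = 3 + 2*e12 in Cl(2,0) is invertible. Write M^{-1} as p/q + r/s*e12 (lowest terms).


M = 3 + 2*e12, where e12^2 = -1.
Since M commutes with its reverse ~M = a - b*e12, M * ~M = a^2 - b^2*e12^2 = a^2 + b^2.
So M^{-1} = ~M / (a^2 + b^2) = (a - b*e12)/(a^2 + b^2).
a^2 + b^2 = 9 + 4 = 13
Scalar part = 3/13 = 3/13
Bivector coeff = -2/13 = -2/13
M^{-1} = 3/13 - 2/13*e12


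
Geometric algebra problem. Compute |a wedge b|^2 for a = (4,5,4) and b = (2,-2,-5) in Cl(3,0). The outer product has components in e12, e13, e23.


a wedge b = (a1*b2 - a2*b1)*e12 + (a1*b3 - a3*b1)*e13 + (a2*b3 - a3*b2)*e23
e12 coeff: 4*(-2) - 5*2 = -8 - 10 = -18
e13 coeff: 4*(-5) - 4*2 = -20 - 8 = -28
e23 coeff: 5*(-5) - 4*(-2) = -25 - (-8) = -17
|a wedge b|^2 = (-18)^2 + (-28)^2 + (-17)^2
= 324 + 784 + 289
= 1397


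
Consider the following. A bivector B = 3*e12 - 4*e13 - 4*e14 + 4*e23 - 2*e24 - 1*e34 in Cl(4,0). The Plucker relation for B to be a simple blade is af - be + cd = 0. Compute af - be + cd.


Plucker relation: af - be + cd
a*f = 3*(-1) = -3
b*e = (-4)*(-2) = 8
c*d = (-4)*4 = -16
af - be + cd = -3 - 8 + (-16)
= -27


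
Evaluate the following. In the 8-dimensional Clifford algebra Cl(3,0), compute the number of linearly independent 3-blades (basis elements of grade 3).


Number of grade-k basis blades in Cl(p,q) with n = p + q is C(n, k).
n = 3 + 0 = 3
C(3, 3) = 3! / (3! * 0!)
= 6 / (6 * 1)
= 1


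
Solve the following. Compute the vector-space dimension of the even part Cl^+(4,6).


Even subalgebra dimension = 2^(n-1)
n = 4 + 6 = 10
2^(10 - 1) = 2^9 = 512
Verification: sum of C(10,k) for even k = 1 + 45 + 210 + 210 + 45 + 1 = 512
Result = 512


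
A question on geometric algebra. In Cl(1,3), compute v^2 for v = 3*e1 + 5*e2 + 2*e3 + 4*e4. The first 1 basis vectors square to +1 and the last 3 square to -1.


v^2 = sum of c_i^2 * e_i^2
Positive signature terms (e_i^2 = +1): 3^2 = 9
Negative signature terms (e_j^2 = -1): 5^2 + 2^2 + 4^2 = 45
v^2 = 9 - 45 = -36


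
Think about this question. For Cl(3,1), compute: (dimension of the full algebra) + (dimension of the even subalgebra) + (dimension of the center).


n = 3 + 1 = 4
Total dim = 2^4 = 16
Even subalgebra dim = 2^3 = 8
n is even, so center dim = 1
Sum = 16 + 8 + 1 = 25


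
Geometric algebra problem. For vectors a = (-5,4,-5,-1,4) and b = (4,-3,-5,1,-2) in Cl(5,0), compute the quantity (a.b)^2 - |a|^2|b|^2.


a . b = (-5)*4 + 4*(-3) + (-5)*(-5) + (-1)*1 + 4*(-2)
= -20 + (-12) + 25 + (-1) + (-8) = -16
|a|^2 = (-5)^2 + 4^2 + (-5)^2 + (-1)^2 + 4^2 = 83
|b|^2 = 4^2 + (-3)^2 + (-5)^2 + 1^2 + (-2)^2 = 55
(a.b)^2 = (-16)^2 = 256
|a|^2 * |b|^2 = 83 * 55 = 4565
Result = 256 - 4565 = -4309


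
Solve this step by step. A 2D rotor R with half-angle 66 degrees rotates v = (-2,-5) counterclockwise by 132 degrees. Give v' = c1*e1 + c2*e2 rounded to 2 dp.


Rotor R = cos(66deg) - sin(66deg)*e12
Rotation angle theta = 2 * 66 = 132 degrees
v' = R*v*~R rotates v by theta.
cos(132deg) = -0.6691, sin(132deg) = 0.7431
v'_1 = -2*cos(132deg) - (-5)*sin(132deg)
= -2*(-0.6691) - (-5)*0.7431
= 5.05
v'_2 = -2*sin(132deg) + (-5)*cos(132deg)
= -2*0.7431 + (-5)*(-0.6691)
= 1.86
v' = 5.05*e1 + 1.86*e2


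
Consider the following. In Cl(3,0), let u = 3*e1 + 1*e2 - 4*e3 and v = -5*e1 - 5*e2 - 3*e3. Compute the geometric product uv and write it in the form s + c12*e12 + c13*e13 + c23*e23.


In Cl(3,0): e_i^2 = 1, e_ie_j = -e_je_i for i != j.
Scalar part = u . v = 3*(-5) + 1*(-5) + (-4)*(-3)
= -15 + (-5) + 12 = -8
e12 coeff = 3*(-5) - 1*(-5) = -15 - (-5) = -10
e13 coeff = 3*(-3) - (-4)*(-5) = -9 - 20 = -29
e23 coeff = 1*(-3) - (-4)*(-5) = -3 - 20 = -23
uv = -8 - 10*e12 - 29*e13 - 23*e23


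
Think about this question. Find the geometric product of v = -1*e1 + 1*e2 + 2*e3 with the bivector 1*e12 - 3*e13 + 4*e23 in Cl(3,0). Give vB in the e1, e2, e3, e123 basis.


vB has grade-1 (vector) and grade-3 (trivector) parts: vB = (v _| B) + (v ^ B).
Vector part <vB>_1:
  e1: -v2*b12 - v3*b13 = -(1)*(1) - (2)*(-3) = 5
  e2: v1*b12 - v3*b23 = (-1)*(1) - (2)*(4) = -9
  e3: v1*b13 + v2*b23 = (-1)*(-3) + (1)*(4) = 7
Trivector part <vB>_3:
  e123: v1*b23 - v2*b13 + v3*b12 = (-1)*(4) - (1)*(-3) + (2)*(1) = 1
vB = 5*e1 - 9*e2 + 7*e3 + 1*e123


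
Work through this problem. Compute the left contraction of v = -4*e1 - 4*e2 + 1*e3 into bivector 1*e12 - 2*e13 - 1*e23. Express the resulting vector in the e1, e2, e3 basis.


Left contraction v _| B = <vB>_1 (grade-1 part of the geometric product vB).
Using e1_|e12 = e2, e2_|e12 = -e1, e1_|e13 = e3, e3_|e13 = -e1, e2_|e23 = e3, e3_|e23 = -e2:
e1 coeff: -v2*b12 - v3*b13 = -(-4)*(1) - (1)*(-2) = 6
e2 coeff: v1*b12 - v3*b23 = (-4)*(1) - (1)*(-1) = -3
e3 coeff: v1*b13 + v2*b23 = (-4)*(-2) + (-4)*(-1) = 12
v _| B = 6*e1 - 3*e2 + 12*e3


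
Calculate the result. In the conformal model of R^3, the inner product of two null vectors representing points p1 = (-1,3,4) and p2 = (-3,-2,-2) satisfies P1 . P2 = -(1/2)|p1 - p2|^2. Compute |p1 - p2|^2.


p1 - p2 = (2, 5, 6)
|p1 - p2|^2 = 2^2 + 5^2 + 6^2
= 4 + 25 + 36
= 65


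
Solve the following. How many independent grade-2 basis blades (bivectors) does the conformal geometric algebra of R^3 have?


The conformal model of R^3 uses Cl(4,1) with m = 3 + 2 = 5 generators.
Number of grade-2 blades = C(m, 2) = C(5, 2)
= 5*4/2 = 10


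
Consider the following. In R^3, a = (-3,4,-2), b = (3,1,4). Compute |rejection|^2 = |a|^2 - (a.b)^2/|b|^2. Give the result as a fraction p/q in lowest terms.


|a|^2 = (-3)^2 + 4^2 + (-2)^2 = 29
|b|^2 = 3^2 + 1^2 + 4^2 = 26
a . b = (-3)*3 + 4*1 + (-2)*4 = -13
(a.b)^2 = (-13)^2 = 169
|rej|^2 = 29 - 169/26
= (754 - 169)/26
= 585/26
In lowest terms: 45/2


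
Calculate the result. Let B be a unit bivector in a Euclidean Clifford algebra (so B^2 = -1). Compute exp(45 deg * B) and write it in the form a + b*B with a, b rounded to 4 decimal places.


For a unit bivector B with B^2 = -1, the exponential series gives
e^(theta*B) = cos(theta) + sin(theta)*B (the GA analogue of Euler's formula).
theta = 45 degrees = 0.785398 rad
cos(45 deg) = 0.7071
sin(45 deg) = 0.7071
exp(theta*B) = 0.7071 + 0.7071*B


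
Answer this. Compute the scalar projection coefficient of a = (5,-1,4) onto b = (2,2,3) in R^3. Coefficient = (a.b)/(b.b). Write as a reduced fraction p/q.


Projection coefficient = (a . b) / (b . b)
a . b = 5*2 + (-1)*2 + 4*3
= 10 + (-2) + 12 = 20
b . b = 2^2 + 2^2 + 3^2
= 4 + 4 + 9 = 17
Coefficient = 20/17
In lowest terms: 20/17


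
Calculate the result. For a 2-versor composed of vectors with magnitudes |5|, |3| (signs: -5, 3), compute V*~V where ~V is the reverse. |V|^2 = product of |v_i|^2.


Each vector v_i has |v_i|^2 = s_i^2
Squared scales: (-5)^2 = 25, 3^2 = 9
|V|^2 = 25 * 9
= 225


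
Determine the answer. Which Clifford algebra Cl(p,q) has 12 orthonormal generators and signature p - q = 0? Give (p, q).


We need p + q = 12 and p - q = 0.
Adding: 2p = 12 + 0 = 12, so p = 6.
Then q = 12 - 6 = 6.
(p, q) = (6, 6)


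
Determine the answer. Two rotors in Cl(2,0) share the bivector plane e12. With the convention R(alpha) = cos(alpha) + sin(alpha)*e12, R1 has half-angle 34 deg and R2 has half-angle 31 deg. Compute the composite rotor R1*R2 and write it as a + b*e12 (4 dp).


Same-plane rotors commute and their half-angles add:
R1*R2 = cos(a1 + a2) + sin(a1 + a2)*e12.
a1 + a2 = 34 + 31 = 65 deg
cos(65 deg) = 0.4226
sin(65 deg) = 0.9063
R1*R2 = 0.4226 + 0.9063*e12


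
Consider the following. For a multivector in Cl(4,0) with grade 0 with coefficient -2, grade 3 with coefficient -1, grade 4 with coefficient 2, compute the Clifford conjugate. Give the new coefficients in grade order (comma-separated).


Clifford conjugate sign for grade k: (-1)^(k(k+1)/2)
Grade 0: (-1)^(0*1/2) = (-1)^0 = 1, coeff -2 -> -2
Grade 3: (-1)^(3*4/2) = (-1)^6 = 1, coeff -1 -> -1
Grade 4: (-1)^(4*5/2) = (-1)^10 = 1, coeff 2 -> 2
Conjugated coefficients: -2, -1, 2


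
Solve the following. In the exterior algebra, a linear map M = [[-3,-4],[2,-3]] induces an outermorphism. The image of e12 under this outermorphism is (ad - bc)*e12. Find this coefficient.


The outermorphism of a linear map f sends e1^e2 to f(e1)^f(e2).
f(e1) = -3*e1 + 2*e2
f(e2) = -4*e1 - 3*e2
f(e1) ^ f(e2) = (-3*e1 + 2*e2) ^ (-4*e1 - 3*e2)
= (-3)*(-3)*e12 + 2*(-4)*e21
= (9 - (-8))*e12
= 17*e12
Coefficient = 17


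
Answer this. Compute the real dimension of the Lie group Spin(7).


Spin(n) double-covers SO(n); both have Lie algebra so(n) of dimension n(n-1)/2.
n = 7
n(n-1) = 7 * 6 = 42
dim Spin(7) = 42/2 = 21


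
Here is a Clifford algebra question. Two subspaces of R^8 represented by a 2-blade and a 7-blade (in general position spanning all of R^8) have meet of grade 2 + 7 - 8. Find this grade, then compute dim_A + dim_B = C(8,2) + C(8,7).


Meet grade = grade(A) + grade(B) - n
= 2 + 7 - 8 = 1
C(8,2) = 28
C(8,7) = 8
dim_A + dim_B = 28 + 8 = 36


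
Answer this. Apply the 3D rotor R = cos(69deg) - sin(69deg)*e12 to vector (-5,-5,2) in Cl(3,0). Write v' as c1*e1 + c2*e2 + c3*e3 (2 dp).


Rotor R = cos(69deg) - sin(69deg)*e12
Rotation angle theta = 2 * 69 = 138 degrees in the e12 plane (e1 -> e2).
The component perpendicular to the plane (e3) is invariant: v'_3 = v3 = 2.00
cos(138deg) = -0.7431, sin(138deg) = 0.6691
v'_1 = v1*cos(theta) - v2*sin(theta) = -5*(-0.7431) - (-5)*0.6691 = 7.06
v'_2 = v1*sin(theta) + v2*cos(theta) = -5*0.6691 + (-5)*(-0.7431) = 0.37
v' = 7.06*e1 + 0.37*e2 + 2.00*e3


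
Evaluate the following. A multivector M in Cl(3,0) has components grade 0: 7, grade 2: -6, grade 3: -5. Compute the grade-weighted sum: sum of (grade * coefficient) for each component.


Grade-weighted sum = sum of grade_k * coefficient_k
0*7 = 0
2*(-6) = -12
3*(-5) = -15
Total = 0 + (-12) + (-15) = -27


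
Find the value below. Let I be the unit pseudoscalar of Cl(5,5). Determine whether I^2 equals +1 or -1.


The pseudoscalar I = e1...e_n (product of all n generators) of Cl(p,q) satisfies I^2 = (-1)^(q + n(n-1)/2).
p = 5, q = 5, n = p + q = 10
n(n-1)/2 = 10 * 9 / 2 = 45
Exponent = q + n(n-1)/2 = 5 + 45 = 50
I^2 = (-1)^50 = +1


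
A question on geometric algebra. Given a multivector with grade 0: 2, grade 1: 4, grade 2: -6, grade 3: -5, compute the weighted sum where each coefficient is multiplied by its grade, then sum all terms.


Grade-weighted sum = sum of grade_k * coefficient_k
0*2 = 0
1*4 = 4
2*(-6) = -12
3*(-5) = -15
Total = 0 + 4 + (-12) + (-15) = -23


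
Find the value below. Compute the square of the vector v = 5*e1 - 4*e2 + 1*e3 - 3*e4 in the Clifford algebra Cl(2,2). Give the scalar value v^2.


v^2 = sum of c_i^2 * e_i^2
Positive signature terms (e_i^2 = +1): 5^2 + (-4)^2 = 41
Negative signature terms (e_j^2 = -1): 1^2 + (-3)^2 = 10
v^2 = 41 - 10 = 31


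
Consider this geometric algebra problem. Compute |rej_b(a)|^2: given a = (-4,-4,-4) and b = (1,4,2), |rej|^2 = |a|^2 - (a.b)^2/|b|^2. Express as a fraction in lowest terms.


|a|^2 = (-4)^2 + (-4)^2 + (-4)^2 = 48
|b|^2 = 1^2 + 4^2 + 2^2 = 21
a . b = (-4)*1 + (-4)*4 + (-4)*2 = -28
(a.b)^2 = (-28)^2 = 784
|rej|^2 = 48 - 784/21
= (1008 - 784)/21
= 224/21
In lowest terms: 32/3


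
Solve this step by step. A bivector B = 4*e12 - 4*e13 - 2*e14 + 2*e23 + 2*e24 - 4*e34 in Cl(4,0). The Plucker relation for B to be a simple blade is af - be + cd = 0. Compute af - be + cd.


Plucker relation: af - be + cd
a*f = 4*(-4) = -16
b*e = (-4)*2 = -8
c*d = (-2)*2 = -4
af - be + cd = -16 - (-8) + (-4)
= -12


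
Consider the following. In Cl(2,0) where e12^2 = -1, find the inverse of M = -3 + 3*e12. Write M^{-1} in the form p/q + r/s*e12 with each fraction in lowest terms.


M = -3 + 3*e12, where e12^2 = -1.
Since M commutes with its reverse ~M = a - b*e12, M * ~M = a^2 - b^2*e12^2 = a^2 + b^2.
So M^{-1} = ~M / (a^2 + b^2) = (a - b*e12)/(a^2 + b^2).
a^2 + b^2 = 9 + 9 = 18
Scalar part = -3/18 = -1/6
Bivector coeff = -3/18 = -1/6
M^{-1} = -1/6 - 1/6*e12


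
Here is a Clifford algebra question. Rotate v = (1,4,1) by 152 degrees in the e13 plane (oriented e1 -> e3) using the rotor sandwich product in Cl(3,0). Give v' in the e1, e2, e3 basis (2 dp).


Rotor R = cos(76deg) - sin(76deg)*e13
Rotation angle theta = 2 * 76 = 152 degrees in the e13 plane (e1 -> e3).
The component perpendicular to the plane (e2) is invariant: v'_2 = v2 = 4.00
cos(152deg) = -0.8829, sin(152deg) = 0.4695
v'_1 = v1*cos(theta) - v3*sin(theta) = 1*(-0.8829) - 1*0.4695 = -1.35
v'_3 = v1*sin(theta) + v3*cos(theta) = 1*0.4695 + 1*(-0.8829) = -0.41
v' = -1.35*e1 + 4.00*e2 - 0.41*e3


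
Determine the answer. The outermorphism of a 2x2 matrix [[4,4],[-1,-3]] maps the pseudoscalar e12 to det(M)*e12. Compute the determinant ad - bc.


The outermorphism of a linear map f sends e1^e2 to f(e1)^f(e2).
f(e1) = 4*e1 - 1*e2
f(e2) = 4*e1 - 3*e2
f(e1) ^ f(e2) = (4*e1 - 1*e2) ^ (4*e1 - 3*e2)
= 4*(-3)*e12 + (-1)*4*e21
= (-12 - (-4))*e12
= -8*e12
Coefficient = -8


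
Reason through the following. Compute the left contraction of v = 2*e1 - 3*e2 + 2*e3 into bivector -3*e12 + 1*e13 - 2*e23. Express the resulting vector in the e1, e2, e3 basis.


Left contraction v _| B = <vB>_1 (grade-1 part of the geometric product vB).
Using e1_|e12 = e2, e2_|e12 = -e1, e1_|e13 = e3, e3_|e13 = -e1, e2_|e23 = e3, e3_|e23 = -e2:
e1 coeff: -v2*b12 - v3*b13 = -(-3)*(-3) - (2)*(1) = -11
e2 coeff: v1*b12 - v3*b23 = (2)*(-3) - (2)*(-2) = -2
e3 coeff: v1*b13 + v2*b23 = (2)*(1) + (-3)*(-2) = 8
v _| B = -11*e1 - 2*e2 + 8*e3


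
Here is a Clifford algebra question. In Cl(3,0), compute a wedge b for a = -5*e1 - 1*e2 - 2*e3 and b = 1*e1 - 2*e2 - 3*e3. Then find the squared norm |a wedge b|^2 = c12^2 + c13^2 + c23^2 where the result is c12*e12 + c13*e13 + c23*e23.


a wedge b = (a1*b2 - a2*b1)*e12 + (a1*b3 - a3*b1)*e13 + (a2*b3 - a3*b2)*e23
e12 coeff: (-5)*(-2) - (-1)*1 = 10 - (-1) = 11
e13 coeff: (-5)*(-3) - (-2)*1 = 15 - (-2) = 17
e23 coeff: (-1)*(-3) - (-2)*(-2) = 3 - 4 = -1
|a wedge b|^2 = 11^2 + 17^2 + (-1)^2
= 121 + 289 + 1
= 411


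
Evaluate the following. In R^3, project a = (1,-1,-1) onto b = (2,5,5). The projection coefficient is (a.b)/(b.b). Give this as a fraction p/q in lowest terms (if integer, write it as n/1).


Projection coefficient = (a . b) / (b . b)
a . b = 1*2 + (-1)*5 + (-1)*5
= 2 + (-5) + (-5) = -8
b . b = 2^2 + 5^2 + 5^2
= 4 + 25 + 25 = 54
Coefficient = -8/54
In lowest terms: -4/27


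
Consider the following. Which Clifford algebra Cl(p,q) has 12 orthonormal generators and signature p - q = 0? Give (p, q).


We need p + q = 12 and p - q = 0.
Adding: 2p = 12 + 0 = 12, so p = 6.
Then q = 12 - 6 = 6.
(p, q) = (6, 6)


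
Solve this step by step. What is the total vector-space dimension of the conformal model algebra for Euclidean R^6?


The conformal model of R^6 uses Cl(7,1): the 6 Euclidean generators plus two extra orthogonal generators e+ (e+^2 = +1) and e- (e-^2 = -1), from which the null vectors e0, einf are built.
Number of generators m = 6 + 2 = 8.
dim Cl(p,q) = 2^m = 2^8 = 256


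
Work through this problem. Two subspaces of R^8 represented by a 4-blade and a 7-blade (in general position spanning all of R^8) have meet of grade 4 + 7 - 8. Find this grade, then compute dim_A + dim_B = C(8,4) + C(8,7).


Meet grade = grade(A) + grade(B) - n
= 4 + 7 - 8 = 3
C(8,4) = 70
C(8,7) = 8
dim_A + dim_B = 70 + 8 = 78


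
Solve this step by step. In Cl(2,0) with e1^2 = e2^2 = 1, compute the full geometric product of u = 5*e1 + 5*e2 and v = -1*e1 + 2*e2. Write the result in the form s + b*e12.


Expand: (5*e1 + 5*e2)(-1*e1 + 2*e2)
= 5*(-1)*e1e1 + 5*2*e1e2 + 5*(-1)*e2e1 + 5*2*e2e2
Using e1^2 = e2^2 = 1, e2e1 = -e1e2:
Scalar part s = 5*(-1) + 5*2 = -5 + 10 = 5
Bivector part b = 5*2 - 5*(-1) = 10 - (-5) = 15
uv = 5 + 15*e12


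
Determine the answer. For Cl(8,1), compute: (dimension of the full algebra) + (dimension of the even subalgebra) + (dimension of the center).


n = 8 + 1 = 9
Total dim = 2^9 = 512
Even subalgebra dim = 2^8 = 256
n is odd, so center dim = 2
Sum = 512 + 256 + 2 = 770


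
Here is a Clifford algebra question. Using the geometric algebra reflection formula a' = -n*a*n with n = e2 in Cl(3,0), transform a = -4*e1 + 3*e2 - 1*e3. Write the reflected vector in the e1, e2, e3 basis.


Reflection formula: a' = -n*a*n, with n = e2 (unit vector, n^2 = 1).
For reflection through hyperplane perp to e2:
The component along e2 flips sign, others stay.
a = (-4, 3, -1)
a' = (-4, -3, -1)
a' = -4*e1 - 3*e2 - 1*e3


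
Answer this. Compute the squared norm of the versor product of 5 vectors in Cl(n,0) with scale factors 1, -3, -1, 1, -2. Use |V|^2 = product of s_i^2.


Each vector v_i has |v_i|^2 = s_i^2
Squared scales: 1^2 = 1, (-3)^2 = 9, (-1)^2 = 1, 1^2 = 1, (-2)^2 = 4
|V|^2 = 1 * 9 * 1 * 1 * 4
= 36


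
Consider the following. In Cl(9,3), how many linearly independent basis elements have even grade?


Even subalgebra dimension = 2^(n-1)
n = 9 + 3 = 12
2^(12 - 1) = 2^11 = 2048
Verification: sum of C(12,k) for even k = 1 + 66 + 495 + 924 + 495 + 66 + 1 = 2048
Result = 2048


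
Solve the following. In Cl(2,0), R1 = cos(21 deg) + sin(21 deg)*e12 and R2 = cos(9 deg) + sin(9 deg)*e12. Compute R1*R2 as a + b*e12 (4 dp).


Same-plane rotors commute and their half-angles add:
R1*R2 = cos(a1 + a2) + sin(a1 + a2)*e12.
a1 + a2 = 21 + 9 = 30 deg
cos(30 deg) = 0.8660
sin(30 deg) = 0.5000
R1*R2 = 0.8660 + 0.5000*e12


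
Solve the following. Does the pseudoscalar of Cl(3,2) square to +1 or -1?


The pseudoscalar I = e1...e_n (product of all n generators) of Cl(p,q) satisfies I^2 = (-1)^(q + n(n-1)/2).
p = 3, q = 2, n = p + q = 5
n(n-1)/2 = 5 * 4 / 2 = 10
Exponent = q + n(n-1)/2 = 2 + 10 = 12
I^2 = (-1)^12 = +1


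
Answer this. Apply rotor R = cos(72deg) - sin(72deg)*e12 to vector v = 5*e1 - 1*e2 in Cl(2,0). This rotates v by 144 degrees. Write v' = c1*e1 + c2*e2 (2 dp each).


Rotor R = cos(72deg) - sin(72deg)*e12
Rotation angle theta = 2 * 72 = 144 degrees
v' = R*v*~R rotates v by theta.
cos(144deg) = -0.8090, sin(144deg) = 0.5878
v'_1 = 5*cos(144deg) - (-1)*sin(144deg)
= 5*(-0.8090) - (-1)*0.5878
= -3.46
v'_2 = 5*sin(144deg) + (-1)*cos(144deg)
= 5*0.5878 + (-1)*(-0.8090)
= 3.75
v' = -3.46*e1 + 3.75*e2


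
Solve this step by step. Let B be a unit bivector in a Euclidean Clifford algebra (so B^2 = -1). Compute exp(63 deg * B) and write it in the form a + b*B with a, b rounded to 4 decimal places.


For a unit bivector B with B^2 = -1, the exponential series gives
e^(theta*B) = cos(theta) + sin(theta)*B (the GA analogue of Euler's formula).
theta = 63 degrees = 1.099557 rad
cos(63 deg) = 0.4540
sin(63 deg) = 0.8910
exp(theta*B) = 0.4540 + 0.8910*B


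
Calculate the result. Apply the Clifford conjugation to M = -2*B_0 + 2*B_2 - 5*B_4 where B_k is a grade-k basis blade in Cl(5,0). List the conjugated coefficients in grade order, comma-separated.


Clifford conjugate sign for grade k: (-1)^(k(k+1)/2)
Grade 0: (-1)^(0*1/2) = (-1)^0 = 1, coeff -2 -> -2
Grade 2: (-1)^(2*3/2) = (-1)^3 = -1, coeff 2 -> -2
Grade 4: (-1)^(4*5/2) = (-1)^10 = 1, coeff -5 -> -5
Conjugated coefficients: -2, -2, -5


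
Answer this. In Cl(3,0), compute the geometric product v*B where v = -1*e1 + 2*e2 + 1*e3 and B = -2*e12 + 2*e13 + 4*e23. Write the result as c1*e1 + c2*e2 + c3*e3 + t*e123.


vB has grade-1 (vector) and grade-3 (trivector) parts: vB = (v _| B) + (v ^ B).
Vector part <vB>_1:
  e1: -v2*b12 - v3*b13 = -(2)*(-2) - (1)*(2) = 2
  e2: v1*b12 - v3*b23 = (-1)*(-2) - (1)*(4) = -2
  e3: v1*b13 + v2*b23 = (-1)*(2) + (2)*(4) = 6
Trivector part <vB>_3:
  e123: v1*b23 - v2*b13 + v3*b12 = (-1)*(4) - (2)*(2) + (1)*(-2) = -10
vB = 2*e1 - 2*e2 + 6*e3 - 10*e123


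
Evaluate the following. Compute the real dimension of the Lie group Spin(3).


Spin(n) double-covers SO(n); both have Lie algebra so(n) of dimension n(n-1)/2.
n = 3
n(n-1) = 3 * 2 = 6
dim Spin(3) = 6/2 = 3


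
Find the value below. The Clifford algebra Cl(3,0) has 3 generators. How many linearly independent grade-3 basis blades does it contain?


Number of grade-k basis blades in Cl(p,q) with n = p + q is C(n, k).
n = 3 + 0 = 3
C(3, 3) = 3! / (3! * 0!)
= 6 / (6 * 1)
= 1


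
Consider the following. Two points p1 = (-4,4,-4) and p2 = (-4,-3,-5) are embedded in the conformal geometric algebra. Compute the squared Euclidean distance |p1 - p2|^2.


p1 - p2 = (0, 7, 1)
|p1 - p2|^2 = 0^2 + 7^2 + 1^2
= 0 + 49 + 1
= 50


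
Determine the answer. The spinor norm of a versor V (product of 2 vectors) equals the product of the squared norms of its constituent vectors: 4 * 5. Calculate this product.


Spinor norm N(V) = |v1|^2 * |v2|^2 * ... * |v2|^2
= 4 * 5
Running product: 4, 20
N(V) = 20


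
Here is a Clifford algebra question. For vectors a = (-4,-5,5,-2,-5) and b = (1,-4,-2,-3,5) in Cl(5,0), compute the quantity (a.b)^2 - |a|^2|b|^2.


a . b = (-4)*1 + (-5)*(-4) + 5*(-2) + (-2)*(-3) + (-5)*5
= -4 + 20 + (-10) + 6 + (-25) = -13
|a|^2 = (-4)^2 + (-5)^2 + 5^2 + (-2)^2 + (-5)^2 = 95
|b|^2 = 1^2 + (-4)^2 + (-2)^2 + (-3)^2 + 5^2 = 55
(a.b)^2 = (-13)^2 = 169
|a|^2 * |b|^2 = 95 * 55 = 5225
Result = 169 - 5225 = -5056


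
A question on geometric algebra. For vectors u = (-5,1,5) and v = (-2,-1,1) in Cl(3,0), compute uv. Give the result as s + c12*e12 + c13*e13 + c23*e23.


In Cl(3,0): e_i^2 = 1, e_ie_j = -e_je_i for i != j.
Scalar part = u . v = (-5)*(-2) + 1*(-1) + 5*1
= 10 + (-1) + 5 = 14
e12 coeff = (-5)*(-1) - 1*(-2) = 5 - (-2) = 7
e13 coeff = (-5)*1 - 5*(-2) = -5 - (-10) = 5
e23 coeff = 1*1 - 5*(-1) = 1 - (-5) = 6
uv = 14 + 7*e12 + 5*e13 + 6*e23


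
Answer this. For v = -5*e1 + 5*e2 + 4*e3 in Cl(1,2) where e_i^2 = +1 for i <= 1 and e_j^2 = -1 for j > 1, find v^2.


v^2 = sum of c_i^2 * e_i^2
Positive signature terms (e_i^2 = +1): (-5)^2 = 25
Negative signature terms (e_j^2 = -1): 5^2 + 4^2 = 41
v^2 = 25 - 41 = -16


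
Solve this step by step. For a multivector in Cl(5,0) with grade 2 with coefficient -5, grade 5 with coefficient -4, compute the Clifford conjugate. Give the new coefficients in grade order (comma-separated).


Clifford conjugate sign for grade k: (-1)^(k(k+1)/2)
Grade 2: (-1)^(2*3/2) = (-1)^3 = -1, coeff -5 -> 5
Grade 5: (-1)^(5*6/2) = (-1)^15 = -1, coeff -4 -> 4
Conjugated coefficients: 5, 4


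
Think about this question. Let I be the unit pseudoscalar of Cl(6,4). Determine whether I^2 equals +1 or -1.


The pseudoscalar I = e1...e_n (product of all n generators) of Cl(p,q) satisfies I^2 = (-1)^(q + n(n-1)/2).
p = 6, q = 4, n = p + q = 10
n(n-1)/2 = 10 * 9 / 2 = 45
Exponent = q + n(n-1)/2 = 4 + 45 = 49
I^2 = (-1)^49 = -1


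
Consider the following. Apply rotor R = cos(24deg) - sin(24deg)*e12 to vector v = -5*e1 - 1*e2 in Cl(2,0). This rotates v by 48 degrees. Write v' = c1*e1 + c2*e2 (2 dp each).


Rotor R = cos(24deg) - sin(24deg)*e12
Rotation angle theta = 2 * 24 = 48 degrees
v' = R*v*~R rotates v by theta.
cos(48deg) = 0.6691, sin(48deg) = 0.7431
v'_1 = -5*cos(48deg) - (-1)*sin(48deg)
= -5*0.6691 - (-1)*0.7431
= -2.60
v'_2 = -5*sin(48deg) + (-1)*cos(48deg)
= -5*0.7431 + (-1)*0.6691
= -4.38
v' = -2.60*e1 - 4.38*e2


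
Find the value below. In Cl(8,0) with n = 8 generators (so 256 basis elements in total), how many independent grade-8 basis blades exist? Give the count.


Number of grade-k basis blades in Cl(p,q) with n = p + q is C(n, k).
n = 8 + 0 = 8
C(8, 8) = 8! / (8! * 0!)
= 40320 / (40320 * 1)
= 1


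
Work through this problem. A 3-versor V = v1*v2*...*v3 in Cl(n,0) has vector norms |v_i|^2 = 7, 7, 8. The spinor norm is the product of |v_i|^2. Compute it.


Spinor norm N(V) = |v1|^2 * |v2|^2 * ... * |v3|^2
= 7 * 7 * 8
Running product: 7, 49, 392
N(V) = 392


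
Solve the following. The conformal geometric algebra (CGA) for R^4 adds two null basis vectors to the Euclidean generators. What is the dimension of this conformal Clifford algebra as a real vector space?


The conformal model of R^4 uses Cl(5,1): the 4 Euclidean generators plus two extra orthogonal generators e+ (e+^2 = +1) and e- (e-^2 = -1), from which the null vectors e0, einf are built.
Number of generators m = 4 + 2 = 6.
dim Cl(p,q) = 2^m = 2^6 = 64


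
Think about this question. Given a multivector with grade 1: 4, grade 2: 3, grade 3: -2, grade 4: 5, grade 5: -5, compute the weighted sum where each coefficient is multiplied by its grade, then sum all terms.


Grade-weighted sum = sum of grade_k * coefficient_k
1*4 = 4
2*3 = 6
3*(-2) = -6
4*5 = 20
5*(-5) = -25
Total = 4 + 6 + (-6) + 20 + (-25) = -1


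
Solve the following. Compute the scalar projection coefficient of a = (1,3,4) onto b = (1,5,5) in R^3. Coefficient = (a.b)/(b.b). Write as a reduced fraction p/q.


Projection coefficient = (a . b) / (b . b)
a . b = 1*1 + 3*5 + 4*5
= 1 + 15 + 20 = 36
b . b = 1^2 + 5^2 + 5^2
= 1 + 25 + 25 = 51
Coefficient = 36/51
In lowest terms: 12/17


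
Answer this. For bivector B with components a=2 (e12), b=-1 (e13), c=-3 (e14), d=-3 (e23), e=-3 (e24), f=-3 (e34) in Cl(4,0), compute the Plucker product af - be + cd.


Plucker relation: af - be + cd
a*f = 2*(-3) = -6
b*e = (-1)*(-3) = 3
c*d = (-3)*(-3) = 9
af - be + cd = -6 - 3 + 9
= 0


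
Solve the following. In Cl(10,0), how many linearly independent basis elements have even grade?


Even subalgebra dimension = 2^(n-1)
n = 10 + 0 = 10
2^(10 - 1) = 2^9 = 512
Verification: sum of C(10,k) for even k = 1 + 45 + 210 + 210 + 45 + 1 = 512
Result = 512


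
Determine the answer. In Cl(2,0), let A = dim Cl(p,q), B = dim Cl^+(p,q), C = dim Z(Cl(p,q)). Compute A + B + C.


n = 2 + 0 = 2
Total dim = 2^2 = 4
Even subalgebra dim = 2^1 = 2
n is even, so center dim = 1
Sum = 4 + 2 + 1 = 7


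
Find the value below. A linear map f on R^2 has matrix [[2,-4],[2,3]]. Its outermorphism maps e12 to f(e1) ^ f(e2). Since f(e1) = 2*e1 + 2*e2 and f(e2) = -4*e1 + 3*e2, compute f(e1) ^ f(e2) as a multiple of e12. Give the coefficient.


The outermorphism of a linear map f sends e1^e2 to f(e1)^f(e2).
f(e1) = 2*e1 + 2*e2
f(e2) = -4*e1 + 3*e2
f(e1) ^ f(e2) = (2*e1 + 2*e2) ^ (-4*e1 + 3*e2)
= 2*3*e12 + 2*(-4)*e21
= (6 - (-8))*e12
= 14*e12
Coefficient = 14


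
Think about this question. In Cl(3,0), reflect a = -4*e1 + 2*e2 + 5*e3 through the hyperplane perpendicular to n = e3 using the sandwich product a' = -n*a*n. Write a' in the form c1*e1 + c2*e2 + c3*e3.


Reflection formula: a' = -n*a*n, with n = e3 (unit vector, n^2 = 1).
For reflection through hyperplane perp to e3:
The component along e3 flips sign, others stay.
a = (-4, 2, 5)
a' = (-4, 2, -5)
a' = -4*e1 + 2*e2 - 5*e3


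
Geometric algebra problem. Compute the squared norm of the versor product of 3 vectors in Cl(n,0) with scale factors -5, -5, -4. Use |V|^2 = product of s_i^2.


Each vector v_i has |v_i|^2 = s_i^2
Squared scales: (-5)^2 = 25, (-5)^2 = 25, (-4)^2 = 16
|V|^2 = 25 * 25 * 16
= 10000


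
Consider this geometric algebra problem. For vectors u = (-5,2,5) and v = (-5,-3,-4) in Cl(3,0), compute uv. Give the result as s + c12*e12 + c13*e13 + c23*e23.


In Cl(3,0): e_i^2 = 1, e_ie_j = -e_je_i for i != j.
Scalar part = u . v = (-5)*(-5) + 2*(-3) + 5*(-4)
= 25 + (-6) + (-20) = -1
e12 coeff = (-5)*(-3) - 2*(-5) = 15 - (-10) = 25
e13 coeff = (-5)*(-4) - 5*(-5) = 20 - (-25) = 45
e23 coeff = 2*(-4) - 5*(-3) = -8 - (-15) = 7
uv = -1 + 25*e12 + 45*e13 + 7*e23


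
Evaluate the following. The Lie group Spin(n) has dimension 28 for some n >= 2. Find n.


dim Spin(n) = dim so(n) = n(n-1)/2.
Solve n(n-1)/2 = 28, i.e. n^2 - n - 56 = 0.
Discriminant = 1 + 8*28 = 225
n = (1 + sqrt(225))/2 = (1 + 15)/2 = 8


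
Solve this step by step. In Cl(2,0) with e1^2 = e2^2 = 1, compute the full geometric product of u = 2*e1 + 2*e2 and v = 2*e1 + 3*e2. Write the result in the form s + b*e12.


Expand: (2*e1 + 2*e2)(2*e1 + 3*e2)
= 2*2*e1e1 + 2*3*e1e2 + 2*2*e2e1 + 2*3*e2e2
Using e1^2 = e2^2 = 1, e2e1 = -e1e2:
Scalar part s = 2*2 + 2*3 = 4 + 6 = 10
Bivector part b = 2*3 - 2*2 = 6 - 4 = 2
uv = 10 + 2*e12


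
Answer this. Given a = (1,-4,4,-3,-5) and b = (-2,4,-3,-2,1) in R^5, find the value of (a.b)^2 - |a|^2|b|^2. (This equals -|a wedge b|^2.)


a . b = 1*(-2) + (-4)*4 + 4*(-3) + (-3)*(-2) + (-5)*1
= -2 + (-16) + (-12) + 6 + (-5) = -29
|a|^2 = 1^2 + (-4)^2 + 4^2 + (-3)^2 + (-5)^2 = 67
|b|^2 = (-2)^2 + 4^2 + (-3)^2 + (-2)^2 + 1^2 = 34
(a.b)^2 = (-29)^2 = 841
|a|^2 * |b|^2 = 67 * 34 = 2278
Result = 841 - 2278 = -1437


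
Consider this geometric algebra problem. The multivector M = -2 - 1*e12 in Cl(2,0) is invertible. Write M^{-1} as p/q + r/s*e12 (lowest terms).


M = -2 - 1*e12, where e12^2 = -1.
Since M commutes with its reverse ~M = a - b*e12, M * ~M = a^2 - b^2*e12^2 = a^2 + b^2.
So M^{-1} = ~M / (a^2 + b^2) = (a - b*e12)/(a^2 + b^2).
a^2 + b^2 = 4 + 1 = 5
Scalar part = -2/5 = -2/5
Bivector coeff = 1/5 = 1/5
M^{-1} = -2/5 + 1/5*e12


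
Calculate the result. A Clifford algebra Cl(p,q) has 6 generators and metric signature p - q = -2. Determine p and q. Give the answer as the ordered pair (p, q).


We need p + q = 6 and p - q = -2.
Adding: 2p = 6 + (-2) = 4, so p = 2.
Then q = 6 - 2 = 4.
(p, q) = (2, 4)


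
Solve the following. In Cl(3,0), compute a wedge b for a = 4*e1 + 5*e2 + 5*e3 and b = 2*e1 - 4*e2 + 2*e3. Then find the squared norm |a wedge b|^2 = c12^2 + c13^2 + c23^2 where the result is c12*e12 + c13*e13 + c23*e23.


a wedge b = (a1*b2 - a2*b1)*e12 + (a1*b3 - a3*b1)*e13 + (a2*b3 - a3*b2)*e23
e12 coeff: 4*(-4) - 5*2 = -16 - 10 = -26
e13 coeff: 4*2 - 5*2 = 8 - 10 = -2
e23 coeff: 5*2 - 5*(-4) = 10 - (-20) = 30
|a wedge b|^2 = (-26)^2 + (-2)^2 + 30^2
= 676 + 4 + 900
= 1580


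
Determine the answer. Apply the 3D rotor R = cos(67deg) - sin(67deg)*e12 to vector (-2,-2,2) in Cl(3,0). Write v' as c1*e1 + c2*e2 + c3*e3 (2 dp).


Rotor R = cos(67deg) - sin(67deg)*e12
Rotation angle theta = 2 * 67 = 134 degrees in the e12 plane (e1 -> e2).
The component perpendicular to the plane (e3) is invariant: v'_3 = v3 = 2.00
cos(134deg) = -0.6947, sin(134deg) = 0.7193
v'_1 = v1*cos(theta) - v2*sin(theta) = -2*(-0.6947) - (-2)*0.7193 = 2.83
v'_2 = v1*sin(theta) + v2*cos(theta) = -2*0.7193 + (-2)*(-0.6947) = -0.05
v' = 2.83*e1 - 0.05*e2 + 2.00*e3


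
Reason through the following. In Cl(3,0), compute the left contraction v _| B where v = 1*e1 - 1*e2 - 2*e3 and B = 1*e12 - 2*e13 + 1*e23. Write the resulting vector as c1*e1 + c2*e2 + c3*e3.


Left contraction v _| B = <vB>_1 (grade-1 part of the geometric product vB).
Using e1_|e12 = e2, e2_|e12 = -e1, e1_|e13 = e3, e3_|e13 = -e1, e2_|e23 = e3, e3_|e23 = -e2:
e1 coeff: -v2*b12 - v3*b13 = -(-1)*(1) - (-2)*(-2) = -3
e2 coeff: v1*b12 - v3*b23 = (1)*(1) - (-2)*(1) = 3
e3 coeff: v1*b13 + v2*b23 = (1)*(-2) + (-1)*(1) = -3
v _| B = -3*e1 + 3*e2 - 3*e3


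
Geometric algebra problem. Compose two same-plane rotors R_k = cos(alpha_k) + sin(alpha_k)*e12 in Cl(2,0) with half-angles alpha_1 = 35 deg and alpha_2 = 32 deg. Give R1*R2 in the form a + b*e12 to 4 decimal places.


Same-plane rotors commute and their half-angles add:
R1*R2 = cos(a1 + a2) + sin(a1 + a2)*e12.
a1 + a2 = 35 + 32 = 67 deg
cos(67 deg) = 0.3907
sin(67 deg) = 0.9205
R1*R2 = 0.3907 + 0.9205*e12


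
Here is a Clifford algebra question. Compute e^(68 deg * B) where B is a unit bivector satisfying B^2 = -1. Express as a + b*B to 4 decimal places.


For a unit bivector B with B^2 = -1, the exponential series gives
e^(theta*B) = cos(theta) + sin(theta)*B (the GA analogue of Euler's formula).
theta = 68 degrees = 1.186824 rad
cos(68 deg) = 0.3746
sin(68 deg) = 0.9272
exp(theta*B) = 0.3746 + 0.9272*B


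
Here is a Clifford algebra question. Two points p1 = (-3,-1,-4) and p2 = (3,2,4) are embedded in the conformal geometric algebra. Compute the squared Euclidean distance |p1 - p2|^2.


p1 - p2 = (-6, -3, -8)
|p1 - p2|^2 = (-6)^2 + (-3)^2 + (-8)^2
= 36 + 9 + 64
= 109


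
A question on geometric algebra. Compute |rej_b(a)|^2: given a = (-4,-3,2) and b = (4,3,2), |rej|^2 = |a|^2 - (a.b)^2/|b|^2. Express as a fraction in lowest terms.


|a|^2 = (-4)^2 + (-3)^2 + 2^2 = 29
|b|^2 = 4^2 + 3^2 + 2^2 = 29
a . b = (-4)*4 + (-3)*3 + 2*2 = -21
(a.b)^2 = (-21)^2 = 441
|rej|^2 = 29 - 441/29
= (841 - 441)/29
= 400/29
In lowest terms: 400/29


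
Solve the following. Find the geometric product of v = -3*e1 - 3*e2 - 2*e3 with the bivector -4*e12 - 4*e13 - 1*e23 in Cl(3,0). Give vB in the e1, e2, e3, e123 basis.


vB has grade-1 (vector) and grade-3 (trivector) parts: vB = (v _| B) + (v ^ B).
Vector part <vB>_1:
  e1: -v2*b12 - v3*b13 = -(-3)*(-4) - (-2)*(-4) = -20
  e2: v1*b12 - v3*b23 = (-3)*(-4) - (-2)*(-1) = 10
  e3: v1*b13 + v2*b23 = (-3)*(-4) + (-3)*(-1) = 15
Trivector part <vB>_3:
  e123: v1*b23 - v2*b13 + v3*b12 = (-3)*(-1) - (-3)*(-4) + (-2)*(-4) = -1
vB = -20*e1 + 10*e2 + 15*e3 - 1*e123


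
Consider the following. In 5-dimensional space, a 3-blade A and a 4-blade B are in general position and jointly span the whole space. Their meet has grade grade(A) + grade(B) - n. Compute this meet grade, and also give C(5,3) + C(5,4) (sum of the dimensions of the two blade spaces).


Meet grade = grade(A) + grade(B) - n
= 3 + 4 - 5 = 2
C(5,3) = 10
C(5,4) = 5
dim_A + dim_B = 10 + 5 = 15


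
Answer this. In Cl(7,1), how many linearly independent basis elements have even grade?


Even subalgebra dimension = 2^(n-1)
n = 7 + 1 = 8
2^(8 - 1) = 2^7 = 128
Verification: sum of C(8,k) for even k = 1 + 28 + 70 + 28 + 1 = 128
Result = 128


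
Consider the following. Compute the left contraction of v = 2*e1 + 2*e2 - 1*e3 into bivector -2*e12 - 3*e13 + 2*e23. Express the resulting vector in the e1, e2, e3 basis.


Left contraction v _| B = <vB>_1 (grade-1 part of the geometric product vB).
Using e1_|e12 = e2, e2_|e12 = -e1, e1_|e13 = e3, e3_|e13 = -e1, e2_|e23 = e3, e3_|e23 = -e2:
e1 coeff: -v2*b12 - v3*b13 = -(2)*(-2) - (-1)*(-3) = 1
e2 coeff: v1*b12 - v3*b23 = (2)*(-2) - (-1)*(2) = -2
e3 coeff: v1*b13 + v2*b23 = (2)*(-3) + (2)*(2) = -2
v _| B = 1*e1 - 2*e2 - 2*e3


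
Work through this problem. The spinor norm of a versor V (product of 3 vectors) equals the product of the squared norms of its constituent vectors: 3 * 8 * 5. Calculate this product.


Spinor norm N(V) = |v1|^2 * |v2|^2 * ... * |v3|^2
= 3 * 8 * 5
Running product: 3, 24, 120
N(V) = 120
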